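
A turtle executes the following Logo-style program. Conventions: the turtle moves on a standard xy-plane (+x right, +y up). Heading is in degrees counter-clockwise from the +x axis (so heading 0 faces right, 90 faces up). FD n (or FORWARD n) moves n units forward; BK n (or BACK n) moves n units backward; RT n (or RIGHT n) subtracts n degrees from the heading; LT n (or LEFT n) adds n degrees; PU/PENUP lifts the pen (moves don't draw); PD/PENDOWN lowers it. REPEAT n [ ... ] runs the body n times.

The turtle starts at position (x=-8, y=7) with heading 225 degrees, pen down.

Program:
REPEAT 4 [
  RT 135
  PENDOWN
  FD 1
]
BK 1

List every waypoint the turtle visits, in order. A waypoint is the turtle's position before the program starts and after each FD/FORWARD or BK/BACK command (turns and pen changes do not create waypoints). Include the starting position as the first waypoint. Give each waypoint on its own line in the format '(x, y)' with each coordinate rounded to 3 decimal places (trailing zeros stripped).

Answer: (-8, 7)
(-8, 8)
(-7.293, 7.293)
(-8.293, 7.293)
(-7.586, 8)
(-8.293, 7.293)

Derivation:
Executing turtle program step by step:
Start: pos=(-8,7), heading=225, pen down
REPEAT 4 [
  -- iteration 1/4 --
  RT 135: heading 225 -> 90
  PD: pen down
  FD 1: (-8,7) -> (-8,8) [heading=90, draw]
  -- iteration 2/4 --
  RT 135: heading 90 -> 315
  PD: pen down
  FD 1: (-8,8) -> (-7.293,7.293) [heading=315, draw]
  -- iteration 3/4 --
  RT 135: heading 315 -> 180
  PD: pen down
  FD 1: (-7.293,7.293) -> (-8.293,7.293) [heading=180, draw]
  -- iteration 4/4 --
  RT 135: heading 180 -> 45
  PD: pen down
  FD 1: (-8.293,7.293) -> (-7.586,8) [heading=45, draw]
]
BK 1: (-7.586,8) -> (-8.293,7.293) [heading=45, draw]
Final: pos=(-8.293,7.293), heading=45, 5 segment(s) drawn
Waypoints (6 total):
(-8, 7)
(-8, 8)
(-7.293, 7.293)
(-8.293, 7.293)
(-7.586, 8)
(-8.293, 7.293)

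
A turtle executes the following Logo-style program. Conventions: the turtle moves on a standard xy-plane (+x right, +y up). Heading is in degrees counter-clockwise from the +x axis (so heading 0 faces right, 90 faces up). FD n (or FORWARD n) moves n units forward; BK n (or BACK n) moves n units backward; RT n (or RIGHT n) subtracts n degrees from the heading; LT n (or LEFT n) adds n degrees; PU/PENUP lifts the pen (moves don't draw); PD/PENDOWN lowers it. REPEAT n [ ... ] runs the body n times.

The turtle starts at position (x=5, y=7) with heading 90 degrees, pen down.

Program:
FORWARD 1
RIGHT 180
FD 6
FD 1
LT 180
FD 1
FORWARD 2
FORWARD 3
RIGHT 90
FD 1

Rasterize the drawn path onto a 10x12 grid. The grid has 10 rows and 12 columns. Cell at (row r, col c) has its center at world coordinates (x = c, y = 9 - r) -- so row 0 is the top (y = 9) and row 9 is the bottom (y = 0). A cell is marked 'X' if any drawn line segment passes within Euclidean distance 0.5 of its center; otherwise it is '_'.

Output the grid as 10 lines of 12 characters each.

Answer: ____________
_____X______
_____XX_____
_____X______
_____X______
_____X______
_____X______
_____X______
_____X______
____________

Derivation:
Segment 0: (5,7) -> (5,8)
Segment 1: (5,8) -> (5,2)
Segment 2: (5,2) -> (5,1)
Segment 3: (5,1) -> (5,2)
Segment 4: (5,2) -> (5,4)
Segment 5: (5,4) -> (5,7)
Segment 6: (5,7) -> (6,7)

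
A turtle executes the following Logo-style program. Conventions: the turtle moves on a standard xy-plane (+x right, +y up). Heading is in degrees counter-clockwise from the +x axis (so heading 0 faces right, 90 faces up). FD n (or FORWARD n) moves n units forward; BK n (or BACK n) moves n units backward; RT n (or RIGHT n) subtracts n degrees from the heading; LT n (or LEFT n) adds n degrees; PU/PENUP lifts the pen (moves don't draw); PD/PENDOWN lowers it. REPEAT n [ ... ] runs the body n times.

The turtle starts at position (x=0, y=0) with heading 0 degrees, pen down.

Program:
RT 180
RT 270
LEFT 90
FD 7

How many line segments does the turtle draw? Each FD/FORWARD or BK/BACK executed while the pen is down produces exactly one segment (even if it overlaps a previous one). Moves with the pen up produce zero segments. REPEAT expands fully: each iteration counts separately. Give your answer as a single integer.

Answer: 1

Derivation:
Executing turtle program step by step:
Start: pos=(0,0), heading=0, pen down
RT 180: heading 0 -> 180
RT 270: heading 180 -> 270
LT 90: heading 270 -> 0
FD 7: (0,0) -> (7,0) [heading=0, draw]
Final: pos=(7,0), heading=0, 1 segment(s) drawn
Segments drawn: 1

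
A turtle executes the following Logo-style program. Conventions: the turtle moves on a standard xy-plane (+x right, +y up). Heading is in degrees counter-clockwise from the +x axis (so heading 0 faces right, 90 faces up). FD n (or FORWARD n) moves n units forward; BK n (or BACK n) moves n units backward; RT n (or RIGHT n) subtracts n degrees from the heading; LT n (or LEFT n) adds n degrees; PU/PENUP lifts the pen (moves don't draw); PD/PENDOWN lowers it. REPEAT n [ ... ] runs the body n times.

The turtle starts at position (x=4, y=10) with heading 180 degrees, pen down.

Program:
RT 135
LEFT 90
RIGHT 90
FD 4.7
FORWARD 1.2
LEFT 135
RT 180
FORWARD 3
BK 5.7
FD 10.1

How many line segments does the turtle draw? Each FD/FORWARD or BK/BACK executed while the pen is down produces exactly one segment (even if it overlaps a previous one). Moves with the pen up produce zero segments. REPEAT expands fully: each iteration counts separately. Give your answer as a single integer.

Answer: 5

Derivation:
Executing turtle program step by step:
Start: pos=(4,10), heading=180, pen down
RT 135: heading 180 -> 45
LT 90: heading 45 -> 135
RT 90: heading 135 -> 45
FD 4.7: (4,10) -> (7.323,13.323) [heading=45, draw]
FD 1.2: (7.323,13.323) -> (8.172,14.172) [heading=45, draw]
LT 135: heading 45 -> 180
RT 180: heading 180 -> 0
FD 3: (8.172,14.172) -> (11.172,14.172) [heading=0, draw]
BK 5.7: (11.172,14.172) -> (5.472,14.172) [heading=0, draw]
FD 10.1: (5.472,14.172) -> (15.572,14.172) [heading=0, draw]
Final: pos=(15.572,14.172), heading=0, 5 segment(s) drawn
Segments drawn: 5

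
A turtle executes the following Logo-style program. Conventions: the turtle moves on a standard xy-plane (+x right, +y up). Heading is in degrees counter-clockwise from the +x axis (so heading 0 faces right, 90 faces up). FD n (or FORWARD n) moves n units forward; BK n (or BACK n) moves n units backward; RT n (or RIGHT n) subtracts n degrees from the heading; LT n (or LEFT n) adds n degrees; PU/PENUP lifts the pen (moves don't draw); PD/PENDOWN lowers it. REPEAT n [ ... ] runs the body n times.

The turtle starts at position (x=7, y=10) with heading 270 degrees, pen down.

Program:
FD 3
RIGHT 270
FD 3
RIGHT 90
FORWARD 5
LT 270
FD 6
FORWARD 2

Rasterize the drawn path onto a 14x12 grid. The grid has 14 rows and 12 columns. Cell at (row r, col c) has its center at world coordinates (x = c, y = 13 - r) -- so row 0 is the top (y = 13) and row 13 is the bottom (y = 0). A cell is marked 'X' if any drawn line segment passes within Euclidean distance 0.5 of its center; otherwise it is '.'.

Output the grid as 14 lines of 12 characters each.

Answer: ............
............
............
.......X....
.......X....
.......X....
.......XXXX.
..........X.
..........X.
..........X.
..........X.
..XXXXXXXXX.
............
............

Derivation:
Segment 0: (7,10) -> (7,7)
Segment 1: (7,7) -> (10,7)
Segment 2: (10,7) -> (10,2)
Segment 3: (10,2) -> (4,2)
Segment 4: (4,2) -> (2,2)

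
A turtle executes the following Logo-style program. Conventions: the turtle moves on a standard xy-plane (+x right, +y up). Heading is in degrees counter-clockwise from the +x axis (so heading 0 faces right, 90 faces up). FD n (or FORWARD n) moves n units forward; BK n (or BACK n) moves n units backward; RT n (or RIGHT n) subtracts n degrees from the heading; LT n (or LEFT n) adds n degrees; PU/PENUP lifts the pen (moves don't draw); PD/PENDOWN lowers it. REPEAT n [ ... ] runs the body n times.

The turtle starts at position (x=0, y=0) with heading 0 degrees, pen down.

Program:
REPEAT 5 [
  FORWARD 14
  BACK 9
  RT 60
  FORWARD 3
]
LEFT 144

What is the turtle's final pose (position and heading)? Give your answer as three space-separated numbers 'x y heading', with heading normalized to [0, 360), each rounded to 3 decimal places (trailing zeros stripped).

Answer: -5.5 -4.33 204

Derivation:
Executing turtle program step by step:
Start: pos=(0,0), heading=0, pen down
REPEAT 5 [
  -- iteration 1/5 --
  FD 14: (0,0) -> (14,0) [heading=0, draw]
  BK 9: (14,0) -> (5,0) [heading=0, draw]
  RT 60: heading 0 -> 300
  FD 3: (5,0) -> (6.5,-2.598) [heading=300, draw]
  -- iteration 2/5 --
  FD 14: (6.5,-2.598) -> (13.5,-14.722) [heading=300, draw]
  BK 9: (13.5,-14.722) -> (9,-6.928) [heading=300, draw]
  RT 60: heading 300 -> 240
  FD 3: (9,-6.928) -> (7.5,-9.526) [heading=240, draw]
  -- iteration 3/5 --
  FD 14: (7.5,-9.526) -> (0.5,-21.651) [heading=240, draw]
  BK 9: (0.5,-21.651) -> (5,-13.856) [heading=240, draw]
  RT 60: heading 240 -> 180
  FD 3: (5,-13.856) -> (2,-13.856) [heading=180, draw]
  -- iteration 4/5 --
  FD 14: (2,-13.856) -> (-12,-13.856) [heading=180, draw]
  BK 9: (-12,-13.856) -> (-3,-13.856) [heading=180, draw]
  RT 60: heading 180 -> 120
  FD 3: (-3,-13.856) -> (-4.5,-11.258) [heading=120, draw]
  -- iteration 5/5 --
  FD 14: (-4.5,-11.258) -> (-11.5,0.866) [heading=120, draw]
  BK 9: (-11.5,0.866) -> (-7,-6.928) [heading=120, draw]
  RT 60: heading 120 -> 60
  FD 3: (-7,-6.928) -> (-5.5,-4.33) [heading=60, draw]
]
LT 144: heading 60 -> 204
Final: pos=(-5.5,-4.33), heading=204, 15 segment(s) drawn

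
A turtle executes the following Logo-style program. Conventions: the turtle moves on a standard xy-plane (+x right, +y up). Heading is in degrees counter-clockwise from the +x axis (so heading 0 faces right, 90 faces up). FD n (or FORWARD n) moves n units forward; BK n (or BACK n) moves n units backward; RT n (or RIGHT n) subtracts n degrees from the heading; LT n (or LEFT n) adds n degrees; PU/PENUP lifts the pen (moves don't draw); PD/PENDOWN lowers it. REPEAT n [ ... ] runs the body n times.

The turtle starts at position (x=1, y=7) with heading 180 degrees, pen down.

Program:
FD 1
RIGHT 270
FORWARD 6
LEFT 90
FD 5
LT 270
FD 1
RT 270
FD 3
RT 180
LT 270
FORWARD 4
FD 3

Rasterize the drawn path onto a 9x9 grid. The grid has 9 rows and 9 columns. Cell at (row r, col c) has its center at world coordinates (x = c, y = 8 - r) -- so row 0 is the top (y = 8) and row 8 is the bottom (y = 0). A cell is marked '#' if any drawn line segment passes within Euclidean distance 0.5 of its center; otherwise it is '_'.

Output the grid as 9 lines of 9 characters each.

Answer: _________
##______#
#_______#
#_______#
#_______#
#_______#
#_______#
######__#
_____####

Derivation:
Segment 0: (1,7) -> (0,7)
Segment 1: (0,7) -> (0,1)
Segment 2: (0,1) -> (5,1)
Segment 3: (5,1) -> (5,0)
Segment 4: (5,0) -> (8,0)
Segment 5: (8,0) -> (8,4)
Segment 6: (8,4) -> (8,7)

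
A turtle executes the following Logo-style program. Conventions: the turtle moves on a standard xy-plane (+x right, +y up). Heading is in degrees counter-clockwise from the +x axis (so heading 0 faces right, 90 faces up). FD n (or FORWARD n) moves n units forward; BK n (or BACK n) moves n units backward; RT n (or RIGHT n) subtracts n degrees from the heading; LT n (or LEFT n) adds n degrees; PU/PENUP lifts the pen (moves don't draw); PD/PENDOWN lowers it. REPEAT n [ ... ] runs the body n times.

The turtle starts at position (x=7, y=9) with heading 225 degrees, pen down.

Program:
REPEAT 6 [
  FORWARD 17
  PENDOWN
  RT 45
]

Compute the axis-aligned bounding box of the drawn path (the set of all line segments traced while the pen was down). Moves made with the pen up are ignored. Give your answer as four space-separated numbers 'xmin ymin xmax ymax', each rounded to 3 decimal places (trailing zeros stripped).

Executing turtle program step by step:
Start: pos=(7,9), heading=225, pen down
REPEAT 6 [
  -- iteration 1/6 --
  FD 17: (7,9) -> (-5.021,-3.021) [heading=225, draw]
  PD: pen down
  RT 45: heading 225 -> 180
  -- iteration 2/6 --
  FD 17: (-5.021,-3.021) -> (-22.021,-3.021) [heading=180, draw]
  PD: pen down
  RT 45: heading 180 -> 135
  -- iteration 3/6 --
  FD 17: (-22.021,-3.021) -> (-34.042,9) [heading=135, draw]
  PD: pen down
  RT 45: heading 135 -> 90
  -- iteration 4/6 --
  FD 17: (-34.042,9) -> (-34.042,26) [heading=90, draw]
  PD: pen down
  RT 45: heading 90 -> 45
  -- iteration 5/6 --
  FD 17: (-34.042,26) -> (-22.021,38.021) [heading=45, draw]
  PD: pen down
  RT 45: heading 45 -> 0
  -- iteration 6/6 --
  FD 17: (-22.021,38.021) -> (-5.021,38.021) [heading=0, draw]
  PD: pen down
  RT 45: heading 0 -> 315
]
Final: pos=(-5.021,38.021), heading=315, 6 segment(s) drawn

Segment endpoints: x in {-34.042, -22.021, -22.021, -5.021, -5.021, 7}, y in {-3.021, -3.021, 9, 9, 26, 38.021}
xmin=-34.042, ymin=-3.021, xmax=7, ymax=38.021

Answer: -34.042 -3.021 7 38.021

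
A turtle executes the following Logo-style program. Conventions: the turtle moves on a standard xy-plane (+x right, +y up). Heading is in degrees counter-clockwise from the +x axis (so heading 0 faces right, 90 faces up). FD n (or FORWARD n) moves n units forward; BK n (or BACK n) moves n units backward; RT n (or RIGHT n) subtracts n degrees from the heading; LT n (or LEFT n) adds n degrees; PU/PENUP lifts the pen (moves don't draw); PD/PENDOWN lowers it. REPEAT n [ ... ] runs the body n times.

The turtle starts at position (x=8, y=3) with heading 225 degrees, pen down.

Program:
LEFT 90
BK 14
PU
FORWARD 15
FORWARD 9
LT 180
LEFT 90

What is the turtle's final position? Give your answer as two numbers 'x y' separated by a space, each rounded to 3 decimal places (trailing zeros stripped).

Executing turtle program step by step:
Start: pos=(8,3), heading=225, pen down
LT 90: heading 225 -> 315
BK 14: (8,3) -> (-1.899,12.899) [heading=315, draw]
PU: pen up
FD 15: (-1.899,12.899) -> (8.707,2.293) [heading=315, move]
FD 9: (8.707,2.293) -> (15.071,-4.071) [heading=315, move]
LT 180: heading 315 -> 135
LT 90: heading 135 -> 225
Final: pos=(15.071,-4.071), heading=225, 1 segment(s) drawn

Answer: 15.071 -4.071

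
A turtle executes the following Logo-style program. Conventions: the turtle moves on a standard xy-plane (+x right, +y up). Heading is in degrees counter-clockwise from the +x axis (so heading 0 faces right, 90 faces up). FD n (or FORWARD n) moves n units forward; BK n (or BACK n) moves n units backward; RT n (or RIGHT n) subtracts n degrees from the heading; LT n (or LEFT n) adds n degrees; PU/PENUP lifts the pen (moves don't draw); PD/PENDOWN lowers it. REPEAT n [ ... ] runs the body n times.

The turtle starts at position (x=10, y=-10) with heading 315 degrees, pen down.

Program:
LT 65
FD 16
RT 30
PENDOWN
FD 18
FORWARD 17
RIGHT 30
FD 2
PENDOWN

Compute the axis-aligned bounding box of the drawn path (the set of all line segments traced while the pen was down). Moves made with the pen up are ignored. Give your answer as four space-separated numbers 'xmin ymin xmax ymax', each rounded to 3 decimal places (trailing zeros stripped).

Executing turtle program step by step:
Start: pos=(10,-10), heading=315, pen down
LT 65: heading 315 -> 20
FD 16: (10,-10) -> (25.035,-4.528) [heading=20, draw]
RT 30: heading 20 -> 350
PD: pen down
FD 18: (25.035,-4.528) -> (42.762,-7.653) [heading=350, draw]
FD 17: (42.762,-7.653) -> (59.503,-10.605) [heading=350, draw]
RT 30: heading 350 -> 320
FD 2: (59.503,-10.605) -> (61.035,-11.891) [heading=320, draw]
PD: pen down
Final: pos=(61.035,-11.891), heading=320, 4 segment(s) drawn

Segment endpoints: x in {10, 25.035, 42.762, 59.503, 61.035}, y in {-11.891, -10.605, -10, -7.653, -4.528}
xmin=10, ymin=-11.891, xmax=61.035, ymax=-4.528

Answer: 10 -11.891 61.035 -4.528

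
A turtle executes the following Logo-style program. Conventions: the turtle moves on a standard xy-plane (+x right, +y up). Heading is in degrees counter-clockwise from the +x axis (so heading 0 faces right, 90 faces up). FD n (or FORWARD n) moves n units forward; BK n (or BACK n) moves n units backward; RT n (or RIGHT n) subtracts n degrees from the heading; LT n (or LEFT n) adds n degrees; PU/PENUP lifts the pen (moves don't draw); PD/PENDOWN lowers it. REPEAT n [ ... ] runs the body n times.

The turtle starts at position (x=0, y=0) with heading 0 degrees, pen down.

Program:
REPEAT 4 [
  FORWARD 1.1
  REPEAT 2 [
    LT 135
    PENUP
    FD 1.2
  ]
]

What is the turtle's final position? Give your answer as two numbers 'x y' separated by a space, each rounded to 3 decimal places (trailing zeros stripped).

Answer: 0 0

Derivation:
Executing turtle program step by step:
Start: pos=(0,0), heading=0, pen down
REPEAT 4 [
  -- iteration 1/4 --
  FD 1.1: (0,0) -> (1.1,0) [heading=0, draw]
  REPEAT 2 [
    -- iteration 1/2 --
    LT 135: heading 0 -> 135
    PU: pen up
    FD 1.2: (1.1,0) -> (0.251,0.849) [heading=135, move]
    -- iteration 2/2 --
    LT 135: heading 135 -> 270
    PU: pen up
    FD 1.2: (0.251,0.849) -> (0.251,-0.351) [heading=270, move]
  ]
  -- iteration 2/4 --
  FD 1.1: (0.251,-0.351) -> (0.251,-1.451) [heading=270, move]
  REPEAT 2 [
    -- iteration 1/2 --
    LT 135: heading 270 -> 45
    PU: pen up
    FD 1.2: (0.251,-1.451) -> (1.1,-0.603) [heading=45, move]
    -- iteration 2/2 --
    LT 135: heading 45 -> 180
    PU: pen up
    FD 1.2: (1.1,-0.603) -> (-0.1,-0.603) [heading=180, move]
  ]
  -- iteration 3/4 --
  FD 1.1: (-0.1,-0.603) -> (-1.2,-0.603) [heading=180, move]
  REPEAT 2 [
    -- iteration 1/2 --
    LT 135: heading 180 -> 315
    PU: pen up
    FD 1.2: (-1.2,-0.603) -> (-0.351,-1.451) [heading=315, move]
    -- iteration 2/2 --
    LT 135: heading 315 -> 90
    PU: pen up
    FD 1.2: (-0.351,-1.451) -> (-0.351,-0.251) [heading=90, move]
  ]
  -- iteration 4/4 --
  FD 1.1: (-0.351,-0.251) -> (-0.351,0.849) [heading=90, move]
  REPEAT 2 [
    -- iteration 1/2 --
    LT 135: heading 90 -> 225
    PU: pen up
    FD 1.2: (-0.351,0.849) -> (-1.2,0) [heading=225, move]
    -- iteration 2/2 --
    LT 135: heading 225 -> 0
    PU: pen up
    FD 1.2: (-1.2,0) -> (0,0) [heading=0, move]
  ]
]
Final: pos=(0,0), heading=0, 1 segment(s) drawn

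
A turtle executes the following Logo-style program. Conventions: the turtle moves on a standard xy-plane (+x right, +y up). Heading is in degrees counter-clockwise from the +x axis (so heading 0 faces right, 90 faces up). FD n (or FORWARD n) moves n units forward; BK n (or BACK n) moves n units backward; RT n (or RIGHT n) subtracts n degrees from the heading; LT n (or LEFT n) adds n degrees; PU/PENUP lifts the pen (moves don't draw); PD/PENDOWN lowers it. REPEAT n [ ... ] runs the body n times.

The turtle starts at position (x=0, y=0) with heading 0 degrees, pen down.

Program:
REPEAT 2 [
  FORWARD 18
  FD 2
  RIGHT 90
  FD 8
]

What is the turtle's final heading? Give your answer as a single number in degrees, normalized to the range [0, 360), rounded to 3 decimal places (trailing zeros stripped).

Executing turtle program step by step:
Start: pos=(0,0), heading=0, pen down
REPEAT 2 [
  -- iteration 1/2 --
  FD 18: (0,0) -> (18,0) [heading=0, draw]
  FD 2: (18,0) -> (20,0) [heading=0, draw]
  RT 90: heading 0 -> 270
  FD 8: (20,0) -> (20,-8) [heading=270, draw]
  -- iteration 2/2 --
  FD 18: (20,-8) -> (20,-26) [heading=270, draw]
  FD 2: (20,-26) -> (20,-28) [heading=270, draw]
  RT 90: heading 270 -> 180
  FD 8: (20,-28) -> (12,-28) [heading=180, draw]
]
Final: pos=(12,-28), heading=180, 6 segment(s) drawn

Answer: 180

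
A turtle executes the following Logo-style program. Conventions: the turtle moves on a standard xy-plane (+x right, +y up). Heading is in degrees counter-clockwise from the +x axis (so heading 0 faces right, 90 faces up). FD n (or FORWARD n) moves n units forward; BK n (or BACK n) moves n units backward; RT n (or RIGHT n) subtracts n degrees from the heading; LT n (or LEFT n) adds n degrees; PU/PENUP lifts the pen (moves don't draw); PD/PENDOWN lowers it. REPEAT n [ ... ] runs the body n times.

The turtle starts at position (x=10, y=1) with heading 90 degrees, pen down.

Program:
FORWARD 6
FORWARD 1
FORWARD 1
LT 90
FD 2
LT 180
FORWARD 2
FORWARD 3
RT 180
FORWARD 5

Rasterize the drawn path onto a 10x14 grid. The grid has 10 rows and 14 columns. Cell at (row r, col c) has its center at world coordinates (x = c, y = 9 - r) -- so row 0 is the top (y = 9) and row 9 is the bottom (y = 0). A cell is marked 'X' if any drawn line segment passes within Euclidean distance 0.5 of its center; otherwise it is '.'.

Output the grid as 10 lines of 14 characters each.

Segment 0: (10,1) -> (10,7)
Segment 1: (10,7) -> (10,8)
Segment 2: (10,8) -> (10,9)
Segment 3: (10,9) -> (8,9)
Segment 4: (8,9) -> (10,9)
Segment 5: (10,9) -> (13,9)
Segment 6: (13,9) -> (8,9)

Answer: ........XXXXXX
..........X...
..........X...
..........X...
..........X...
..........X...
..........X...
..........X...
..........X...
..............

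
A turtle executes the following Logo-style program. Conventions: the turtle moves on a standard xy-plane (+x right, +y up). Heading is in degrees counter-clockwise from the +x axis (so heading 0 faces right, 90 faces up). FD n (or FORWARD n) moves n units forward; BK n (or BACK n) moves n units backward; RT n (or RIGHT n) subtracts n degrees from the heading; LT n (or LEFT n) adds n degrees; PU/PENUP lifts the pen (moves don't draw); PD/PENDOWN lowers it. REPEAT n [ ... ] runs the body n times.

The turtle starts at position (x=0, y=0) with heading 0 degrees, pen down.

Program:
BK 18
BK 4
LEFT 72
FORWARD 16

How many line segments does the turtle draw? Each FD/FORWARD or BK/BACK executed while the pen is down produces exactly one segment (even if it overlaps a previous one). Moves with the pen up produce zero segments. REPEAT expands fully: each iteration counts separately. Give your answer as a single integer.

Answer: 3

Derivation:
Executing turtle program step by step:
Start: pos=(0,0), heading=0, pen down
BK 18: (0,0) -> (-18,0) [heading=0, draw]
BK 4: (-18,0) -> (-22,0) [heading=0, draw]
LT 72: heading 0 -> 72
FD 16: (-22,0) -> (-17.056,15.217) [heading=72, draw]
Final: pos=(-17.056,15.217), heading=72, 3 segment(s) drawn
Segments drawn: 3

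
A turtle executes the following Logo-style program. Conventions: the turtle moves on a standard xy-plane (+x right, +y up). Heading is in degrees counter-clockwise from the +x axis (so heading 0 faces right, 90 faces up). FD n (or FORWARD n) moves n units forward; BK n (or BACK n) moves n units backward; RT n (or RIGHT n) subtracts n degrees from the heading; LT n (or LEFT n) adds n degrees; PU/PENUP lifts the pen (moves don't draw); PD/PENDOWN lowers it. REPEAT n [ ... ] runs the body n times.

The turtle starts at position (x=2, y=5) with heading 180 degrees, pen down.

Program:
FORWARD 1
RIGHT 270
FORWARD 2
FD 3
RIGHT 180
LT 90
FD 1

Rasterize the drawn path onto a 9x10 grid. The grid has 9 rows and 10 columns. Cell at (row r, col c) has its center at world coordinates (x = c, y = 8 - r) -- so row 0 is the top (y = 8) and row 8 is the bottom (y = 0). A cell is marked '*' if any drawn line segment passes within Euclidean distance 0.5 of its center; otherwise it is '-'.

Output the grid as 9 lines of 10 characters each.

Segment 0: (2,5) -> (1,5)
Segment 1: (1,5) -> (1,3)
Segment 2: (1,3) -> (1,0)
Segment 3: (1,0) -> (0,-0)

Answer: ----------
----------
----------
-**-------
-*--------
-*--------
-*--------
-*--------
**--------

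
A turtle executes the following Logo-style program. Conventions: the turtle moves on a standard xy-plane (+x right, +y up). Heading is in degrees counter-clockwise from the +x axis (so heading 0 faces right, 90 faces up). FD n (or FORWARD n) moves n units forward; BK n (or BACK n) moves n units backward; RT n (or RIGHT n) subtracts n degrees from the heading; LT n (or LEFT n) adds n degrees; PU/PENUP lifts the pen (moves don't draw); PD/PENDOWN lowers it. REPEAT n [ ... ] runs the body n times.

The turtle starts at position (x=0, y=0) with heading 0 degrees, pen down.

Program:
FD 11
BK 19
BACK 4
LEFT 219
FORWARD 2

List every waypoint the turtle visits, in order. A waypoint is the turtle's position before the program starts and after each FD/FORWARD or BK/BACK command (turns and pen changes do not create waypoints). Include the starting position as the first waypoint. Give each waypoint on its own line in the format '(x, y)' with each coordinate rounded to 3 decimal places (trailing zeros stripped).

Executing turtle program step by step:
Start: pos=(0,0), heading=0, pen down
FD 11: (0,0) -> (11,0) [heading=0, draw]
BK 19: (11,0) -> (-8,0) [heading=0, draw]
BK 4: (-8,0) -> (-12,0) [heading=0, draw]
LT 219: heading 0 -> 219
FD 2: (-12,0) -> (-13.554,-1.259) [heading=219, draw]
Final: pos=(-13.554,-1.259), heading=219, 4 segment(s) drawn
Waypoints (5 total):
(0, 0)
(11, 0)
(-8, 0)
(-12, 0)
(-13.554, -1.259)

Answer: (0, 0)
(11, 0)
(-8, 0)
(-12, 0)
(-13.554, -1.259)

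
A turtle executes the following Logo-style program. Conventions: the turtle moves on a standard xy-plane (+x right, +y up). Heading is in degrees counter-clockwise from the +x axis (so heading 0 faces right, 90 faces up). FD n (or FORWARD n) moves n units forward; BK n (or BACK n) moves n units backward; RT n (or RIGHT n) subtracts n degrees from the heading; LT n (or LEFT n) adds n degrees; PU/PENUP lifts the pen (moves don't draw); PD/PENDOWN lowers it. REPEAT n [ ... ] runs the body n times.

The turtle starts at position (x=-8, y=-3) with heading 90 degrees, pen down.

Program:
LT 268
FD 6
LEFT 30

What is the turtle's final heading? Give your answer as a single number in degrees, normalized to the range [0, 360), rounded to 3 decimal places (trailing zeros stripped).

Executing turtle program step by step:
Start: pos=(-8,-3), heading=90, pen down
LT 268: heading 90 -> 358
FD 6: (-8,-3) -> (-2.004,-3.209) [heading=358, draw]
LT 30: heading 358 -> 28
Final: pos=(-2.004,-3.209), heading=28, 1 segment(s) drawn

Answer: 28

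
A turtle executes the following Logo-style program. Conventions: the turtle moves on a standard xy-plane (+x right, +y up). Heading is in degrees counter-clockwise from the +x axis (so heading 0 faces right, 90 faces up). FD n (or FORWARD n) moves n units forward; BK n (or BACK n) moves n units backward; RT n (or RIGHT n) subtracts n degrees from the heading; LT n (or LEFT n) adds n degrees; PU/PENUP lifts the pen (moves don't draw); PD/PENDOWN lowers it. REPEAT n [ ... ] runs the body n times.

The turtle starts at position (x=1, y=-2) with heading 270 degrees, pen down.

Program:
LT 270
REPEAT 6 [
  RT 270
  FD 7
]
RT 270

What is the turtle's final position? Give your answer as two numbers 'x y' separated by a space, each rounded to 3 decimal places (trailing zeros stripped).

Executing turtle program step by step:
Start: pos=(1,-2), heading=270, pen down
LT 270: heading 270 -> 180
REPEAT 6 [
  -- iteration 1/6 --
  RT 270: heading 180 -> 270
  FD 7: (1,-2) -> (1,-9) [heading=270, draw]
  -- iteration 2/6 --
  RT 270: heading 270 -> 0
  FD 7: (1,-9) -> (8,-9) [heading=0, draw]
  -- iteration 3/6 --
  RT 270: heading 0 -> 90
  FD 7: (8,-9) -> (8,-2) [heading=90, draw]
  -- iteration 4/6 --
  RT 270: heading 90 -> 180
  FD 7: (8,-2) -> (1,-2) [heading=180, draw]
  -- iteration 5/6 --
  RT 270: heading 180 -> 270
  FD 7: (1,-2) -> (1,-9) [heading=270, draw]
  -- iteration 6/6 --
  RT 270: heading 270 -> 0
  FD 7: (1,-9) -> (8,-9) [heading=0, draw]
]
RT 270: heading 0 -> 90
Final: pos=(8,-9), heading=90, 6 segment(s) drawn

Answer: 8 -9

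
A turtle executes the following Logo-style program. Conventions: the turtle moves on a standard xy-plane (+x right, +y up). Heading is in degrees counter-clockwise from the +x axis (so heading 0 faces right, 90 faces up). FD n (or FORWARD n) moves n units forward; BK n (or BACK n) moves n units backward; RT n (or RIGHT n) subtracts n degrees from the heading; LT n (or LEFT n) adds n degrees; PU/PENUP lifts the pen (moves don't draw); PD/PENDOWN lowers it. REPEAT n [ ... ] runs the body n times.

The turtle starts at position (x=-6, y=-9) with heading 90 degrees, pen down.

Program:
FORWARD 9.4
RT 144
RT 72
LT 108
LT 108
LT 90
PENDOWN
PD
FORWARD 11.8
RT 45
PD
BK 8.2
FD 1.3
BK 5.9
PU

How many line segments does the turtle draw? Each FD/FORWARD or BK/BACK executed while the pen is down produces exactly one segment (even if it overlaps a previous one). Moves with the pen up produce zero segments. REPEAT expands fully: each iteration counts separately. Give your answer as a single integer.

Executing turtle program step by step:
Start: pos=(-6,-9), heading=90, pen down
FD 9.4: (-6,-9) -> (-6,0.4) [heading=90, draw]
RT 144: heading 90 -> 306
RT 72: heading 306 -> 234
LT 108: heading 234 -> 342
LT 108: heading 342 -> 90
LT 90: heading 90 -> 180
PD: pen down
PD: pen down
FD 11.8: (-6,0.4) -> (-17.8,0.4) [heading=180, draw]
RT 45: heading 180 -> 135
PD: pen down
BK 8.2: (-17.8,0.4) -> (-12.002,-5.398) [heading=135, draw]
FD 1.3: (-12.002,-5.398) -> (-12.921,-4.479) [heading=135, draw]
BK 5.9: (-12.921,-4.479) -> (-8.749,-8.651) [heading=135, draw]
PU: pen up
Final: pos=(-8.749,-8.651), heading=135, 5 segment(s) drawn
Segments drawn: 5

Answer: 5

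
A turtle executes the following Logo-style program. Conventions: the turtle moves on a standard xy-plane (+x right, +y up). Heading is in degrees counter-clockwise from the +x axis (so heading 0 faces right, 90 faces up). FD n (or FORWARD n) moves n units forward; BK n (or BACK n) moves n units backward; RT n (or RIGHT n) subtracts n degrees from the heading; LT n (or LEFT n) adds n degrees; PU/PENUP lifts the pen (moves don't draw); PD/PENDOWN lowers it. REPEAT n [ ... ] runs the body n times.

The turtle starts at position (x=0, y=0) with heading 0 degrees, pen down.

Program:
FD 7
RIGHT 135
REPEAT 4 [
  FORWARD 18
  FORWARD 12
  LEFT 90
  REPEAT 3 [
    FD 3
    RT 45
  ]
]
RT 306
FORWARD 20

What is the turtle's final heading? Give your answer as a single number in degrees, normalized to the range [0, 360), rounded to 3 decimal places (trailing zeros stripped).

Answer: 99

Derivation:
Executing turtle program step by step:
Start: pos=(0,0), heading=0, pen down
FD 7: (0,0) -> (7,0) [heading=0, draw]
RT 135: heading 0 -> 225
REPEAT 4 [
  -- iteration 1/4 --
  FD 18: (7,0) -> (-5.728,-12.728) [heading=225, draw]
  FD 12: (-5.728,-12.728) -> (-14.213,-21.213) [heading=225, draw]
  LT 90: heading 225 -> 315
  REPEAT 3 [
    -- iteration 1/3 --
    FD 3: (-14.213,-21.213) -> (-12.092,-23.335) [heading=315, draw]
    RT 45: heading 315 -> 270
    -- iteration 2/3 --
    FD 3: (-12.092,-23.335) -> (-12.092,-26.335) [heading=270, draw]
    RT 45: heading 270 -> 225
    -- iteration 3/3 --
    FD 3: (-12.092,-26.335) -> (-14.213,-28.456) [heading=225, draw]
    RT 45: heading 225 -> 180
  ]
  -- iteration 2/4 --
  FD 18: (-14.213,-28.456) -> (-32.213,-28.456) [heading=180, draw]
  FD 12: (-32.213,-28.456) -> (-44.213,-28.456) [heading=180, draw]
  LT 90: heading 180 -> 270
  REPEAT 3 [
    -- iteration 1/3 --
    FD 3: (-44.213,-28.456) -> (-44.213,-31.456) [heading=270, draw]
    RT 45: heading 270 -> 225
    -- iteration 2/3 --
    FD 3: (-44.213,-31.456) -> (-46.335,-33.577) [heading=225, draw]
    RT 45: heading 225 -> 180
    -- iteration 3/3 --
    FD 3: (-46.335,-33.577) -> (-49.335,-33.577) [heading=180, draw]
    RT 45: heading 180 -> 135
  ]
  -- iteration 3/4 --
  FD 18: (-49.335,-33.577) -> (-62.062,-20.849) [heading=135, draw]
  FD 12: (-62.062,-20.849) -> (-70.548,-12.364) [heading=135, draw]
  LT 90: heading 135 -> 225
  REPEAT 3 [
    -- iteration 1/3 --
    FD 3: (-70.548,-12.364) -> (-72.669,-14.485) [heading=225, draw]
    RT 45: heading 225 -> 180
    -- iteration 2/3 --
    FD 3: (-72.669,-14.485) -> (-75.669,-14.485) [heading=180, draw]
    RT 45: heading 180 -> 135
    -- iteration 3/3 --
    FD 3: (-75.669,-14.485) -> (-77.79,-12.364) [heading=135, draw]
    RT 45: heading 135 -> 90
  ]
  -- iteration 4/4 --
  FD 18: (-77.79,-12.364) -> (-77.79,5.636) [heading=90, draw]
  FD 12: (-77.79,5.636) -> (-77.79,17.636) [heading=90, draw]
  LT 90: heading 90 -> 180
  REPEAT 3 [
    -- iteration 1/3 --
    FD 3: (-77.79,17.636) -> (-80.79,17.636) [heading=180, draw]
    RT 45: heading 180 -> 135
    -- iteration 2/3 --
    FD 3: (-80.79,17.636) -> (-82.912,19.757) [heading=135, draw]
    RT 45: heading 135 -> 90
    -- iteration 3/3 --
    FD 3: (-82.912,19.757) -> (-82.912,22.757) [heading=90, draw]
    RT 45: heading 90 -> 45
  ]
]
RT 306: heading 45 -> 99
FD 20: (-82.912,22.757) -> (-86.04,42.511) [heading=99, draw]
Final: pos=(-86.04,42.511), heading=99, 22 segment(s) drawn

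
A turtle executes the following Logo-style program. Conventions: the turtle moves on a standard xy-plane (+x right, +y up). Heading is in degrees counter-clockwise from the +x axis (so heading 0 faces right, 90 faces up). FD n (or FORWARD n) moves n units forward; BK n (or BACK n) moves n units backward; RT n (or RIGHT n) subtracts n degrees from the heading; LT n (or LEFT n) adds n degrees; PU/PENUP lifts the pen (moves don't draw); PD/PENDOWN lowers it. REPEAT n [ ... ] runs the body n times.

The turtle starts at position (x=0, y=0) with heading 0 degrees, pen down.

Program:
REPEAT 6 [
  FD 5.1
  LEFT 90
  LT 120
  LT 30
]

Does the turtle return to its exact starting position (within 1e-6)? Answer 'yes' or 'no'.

Executing turtle program step by step:
Start: pos=(0,0), heading=0, pen down
REPEAT 6 [
  -- iteration 1/6 --
  FD 5.1: (0,0) -> (5.1,0) [heading=0, draw]
  LT 90: heading 0 -> 90
  LT 120: heading 90 -> 210
  LT 30: heading 210 -> 240
  -- iteration 2/6 --
  FD 5.1: (5.1,0) -> (2.55,-4.417) [heading=240, draw]
  LT 90: heading 240 -> 330
  LT 120: heading 330 -> 90
  LT 30: heading 90 -> 120
  -- iteration 3/6 --
  FD 5.1: (2.55,-4.417) -> (0,0) [heading=120, draw]
  LT 90: heading 120 -> 210
  LT 120: heading 210 -> 330
  LT 30: heading 330 -> 0
  -- iteration 4/6 --
  FD 5.1: (0,0) -> (5.1,0) [heading=0, draw]
  LT 90: heading 0 -> 90
  LT 120: heading 90 -> 210
  LT 30: heading 210 -> 240
  -- iteration 5/6 --
  FD 5.1: (5.1,0) -> (2.55,-4.417) [heading=240, draw]
  LT 90: heading 240 -> 330
  LT 120: heading 330 -> 90
  LT 30: heading 90 -> 120
  -- iteration 6/6 --
  FD 5.1: (2.55,-4.417) -> (0,0) [heading=120, draw]
  LT 90: heading 120 -> 210
  LT 120: heading 210 -> 330
  LT 30: heading 330 -> 0
]
Final: pos=(0,0), heading=0, 6 segment(s) drawn

Start position: (0, 0)
Final position: (0, 0)
Distance = 0; < 1e-6 -> CLOSED

Answer: yes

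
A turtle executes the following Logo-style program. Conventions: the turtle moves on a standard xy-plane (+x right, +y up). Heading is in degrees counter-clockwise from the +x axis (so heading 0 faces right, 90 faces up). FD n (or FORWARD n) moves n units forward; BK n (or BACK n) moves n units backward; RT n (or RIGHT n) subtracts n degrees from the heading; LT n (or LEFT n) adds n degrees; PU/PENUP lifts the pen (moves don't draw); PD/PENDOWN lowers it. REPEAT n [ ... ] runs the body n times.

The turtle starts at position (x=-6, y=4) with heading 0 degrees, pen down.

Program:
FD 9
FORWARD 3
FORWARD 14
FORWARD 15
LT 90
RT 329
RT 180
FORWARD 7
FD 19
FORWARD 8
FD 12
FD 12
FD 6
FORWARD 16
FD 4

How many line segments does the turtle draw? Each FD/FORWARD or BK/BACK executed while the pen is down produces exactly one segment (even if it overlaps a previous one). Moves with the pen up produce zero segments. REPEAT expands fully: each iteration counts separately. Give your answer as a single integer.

Executing turtle program step by step:
Start: pos=(-6,4), heading=0, pen down
FD 9: (-6,4) -> (3,4) [heading=0, draw]
FD 3: (3,4) -> (6,4) [heading=0, draw]
FD 14: (6,4) -> (20,4) [heading=0, draw]
FD 15: (20,4) -> (35,4) [heading=0, draw]
LT 90: heading 0 -> 90
RT 329: heading 90 -> 121
RT 180: heading 121 -> 301
FD 7: (35,4) -> (38.605,-2) [heading=301, draw]
FD 19: (38.605,-2) -> (48.391,-18.286) [heading=301, draw]
FD 8: (48.391,-18.286) -> (52.511,-25.144) [heading=301, draw]
FD 12: (52.511,-25.144) -> (58.692,-35.43) [heading=301, draw]
FD 12: (58.692,-35.43) -> (64.872,-45.716) [heading=301, draw]
FD 6: (64.872,-45.716) -> (67.962,-50.859) [heading=301, draw]
FD 16: (67.962,-50.859) -> (76.203,-64.573) [heading=301, draw]
FD 4: (76.203,-64.573) -> (78.263,-68.002) [heading=301, draw]
Final: pos=(78.263,-68.002), heading=301, 12 segment(s) drawn
Segments drawn: 12

Answer: 12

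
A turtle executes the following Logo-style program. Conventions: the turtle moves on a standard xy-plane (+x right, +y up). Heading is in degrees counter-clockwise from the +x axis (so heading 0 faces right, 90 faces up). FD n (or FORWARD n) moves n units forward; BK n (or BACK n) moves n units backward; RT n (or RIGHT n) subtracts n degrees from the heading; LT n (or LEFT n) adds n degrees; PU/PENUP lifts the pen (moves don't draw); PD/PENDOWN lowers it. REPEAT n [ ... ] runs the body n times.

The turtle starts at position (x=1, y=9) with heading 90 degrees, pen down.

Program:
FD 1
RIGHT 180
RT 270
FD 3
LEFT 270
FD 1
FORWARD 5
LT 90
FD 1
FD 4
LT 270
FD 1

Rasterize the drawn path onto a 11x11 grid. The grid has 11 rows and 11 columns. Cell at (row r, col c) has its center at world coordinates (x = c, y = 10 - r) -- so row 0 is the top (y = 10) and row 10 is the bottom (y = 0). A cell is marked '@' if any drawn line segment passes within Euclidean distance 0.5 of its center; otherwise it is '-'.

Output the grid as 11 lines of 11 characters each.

Answer: -@@@@------
-@--@------
----@------
----@------
----@------
----@------
----@@@@@@-
---------@-
-----------
-----------
-----------

Derivation:
Segment 0: (1,9) -> (1,10)
Segment 1: (1,10) -> (4,10)
Segment 2: (4,10) -> (4,9)
Segment 3: (4,9) -> (4,4)
Segment 4: (4,4) -> (5,4)
Segment 5: (5,4) -> (9,4)
Segment 6: (9,4) -> (9,3)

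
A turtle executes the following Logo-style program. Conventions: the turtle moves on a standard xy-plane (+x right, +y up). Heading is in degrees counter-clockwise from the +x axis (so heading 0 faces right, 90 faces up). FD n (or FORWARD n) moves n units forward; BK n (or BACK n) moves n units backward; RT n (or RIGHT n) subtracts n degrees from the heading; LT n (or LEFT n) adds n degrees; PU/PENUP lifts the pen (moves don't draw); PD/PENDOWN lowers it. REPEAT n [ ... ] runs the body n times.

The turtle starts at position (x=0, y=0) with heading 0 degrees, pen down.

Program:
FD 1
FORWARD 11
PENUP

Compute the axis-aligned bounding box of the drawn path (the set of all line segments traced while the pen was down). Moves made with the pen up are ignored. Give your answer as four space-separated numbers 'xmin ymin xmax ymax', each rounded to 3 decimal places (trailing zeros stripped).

Executing turtle program step by step:
Start: pos=(0,0), heading=0, pen down
FD 1: (0,0) -> (1,0) [heading=0, draw]
FD 11: (1,0) -> (12,0) [heading=0, draw]
PU: pen up
Final: pos=(12,0), heading=0, 2 segment(s) drawn

Segment endpoints: x in {0, 1, 12}, y in {0}
xmin=0, ymin=0, xmax=12, ymax=0

Answer: 0 0 12 0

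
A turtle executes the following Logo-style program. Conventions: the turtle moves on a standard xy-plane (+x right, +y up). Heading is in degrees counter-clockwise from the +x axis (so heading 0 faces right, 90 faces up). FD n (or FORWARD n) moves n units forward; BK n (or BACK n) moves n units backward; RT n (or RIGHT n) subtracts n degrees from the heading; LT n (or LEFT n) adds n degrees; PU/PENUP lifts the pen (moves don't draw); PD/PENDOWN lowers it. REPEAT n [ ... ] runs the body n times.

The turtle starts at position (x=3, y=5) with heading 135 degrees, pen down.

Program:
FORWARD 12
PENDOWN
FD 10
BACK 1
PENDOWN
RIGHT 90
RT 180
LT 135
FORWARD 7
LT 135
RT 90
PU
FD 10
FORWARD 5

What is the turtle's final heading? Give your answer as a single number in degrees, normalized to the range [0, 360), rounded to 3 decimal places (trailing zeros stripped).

Executing turtle program step by step:
Start: pos=(3,5), heading=135, pen down
FD 12: (3,5) -> (-5.485,13.485) [heading=135, draw]
PD: pen down
FD 10: (-5.485,13.485) -> (-12.556,20.556) [heading=135, draw]
BK 1: (-12.556,20.556) -> (-11.849,19.849) [heading=135, draw]
PD: pen down
RT 90: heading 135 -> 45
RT 180: heading 45 -> 225
LT 135: heading 225 -> 0
FD 7: (-11.849,19.849) -> (-4.849,19.849) [heading=0, draw]
LT 135: heading 0 -> 135
RT 90: heading 135 -> 45
PU: pen up
FD 10: (-4.849,19.849) -> (2.222,26.92) [heading=45, move]
FD 5: (2.222,26.92) -> (5.757,30.456) [heading=45, move]
Final: pos=(5.757,30.456), heading=45, 4 segment(s) drawn

Answer: 45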